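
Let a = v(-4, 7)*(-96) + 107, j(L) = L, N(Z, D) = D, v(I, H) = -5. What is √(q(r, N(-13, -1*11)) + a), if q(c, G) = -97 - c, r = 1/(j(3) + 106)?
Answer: √5821581/109 ≈ 22.136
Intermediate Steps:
r = 1/109 (r = 1/(3 + 106) = 1/109 ≈ 0.0091743)
a = 587 (a = -5*(-96) + 107 = 480 + 107 = 587)
√(q(r, N(-13, -1*11)) + a) = √((-97 - 1*1/109) + 587) = √((-97 - 1/109) + 587) = √(-10574/109 + 587) = √(53409/109) = √5821581/109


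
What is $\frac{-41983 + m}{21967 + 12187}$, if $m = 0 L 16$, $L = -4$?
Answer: $- \frac{41983}{34154} \approx -1.2292$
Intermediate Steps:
$m = 0$ ($m = 0 \left(-4\right) 16 = 0 \cdot 16 = 0$)
$\frac{-41983 + m}{21967 + 12187} = \frac{-41983 + 0}{21967 + 12187} = - \frac{41983}{34154}$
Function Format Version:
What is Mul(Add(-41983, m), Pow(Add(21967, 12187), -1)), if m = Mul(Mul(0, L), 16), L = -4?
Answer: Rational(-41983, 34154) ≈ -1.2292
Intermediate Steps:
m = 0 (m = Mul(Mul(0, -4), 16) = Mul(0, 16) = 0)
Mul(Add(-41983, m), Pow(Add(21967, 12187), -1)) = Mul(Add(-41983, 0), Pow(Add(21967, 12187), -1)) = Mul(-41983, Pow(34154, -1)) = Mul(-41983, Rational(1, 34154)) = Rational(-41983, 34154)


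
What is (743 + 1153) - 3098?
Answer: -1202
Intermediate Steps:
(743 + 1153) - 3098 = 1896 - 3098 = -1202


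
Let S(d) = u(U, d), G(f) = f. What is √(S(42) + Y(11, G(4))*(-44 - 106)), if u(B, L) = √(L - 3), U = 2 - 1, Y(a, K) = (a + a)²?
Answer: √(-72600 + √39) ≈ 269.43*I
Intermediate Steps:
Y(a, K) = 4*a² (Y(a, K) = (2*a)² = 4*a²)
U = 1
u(B, L) = √(-3 + L)
S(d) = √(-3 + d)
√(S(42) + Y(11, G(4))*(-44 - 106)) = √(√(-3 + 42) + (4*11²)*(-44 - 106)) = √(√39 + (4*121)*(-150)) = √(√39 + 484*(-150)) = √(√39 - 72600) = √(-72600 + √39)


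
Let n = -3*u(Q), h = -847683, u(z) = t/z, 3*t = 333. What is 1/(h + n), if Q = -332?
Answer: -332/281430423 ≈ -1.1797e-6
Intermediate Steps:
t = 111 (t = (⅓)*333 = 111)
u(z) = 111/z
n = 333/332 (n = -333/(-332) = -333*(-1)/332 = -3*(-111/332) = 333/332 ≈ 1.0030)
1/(h + n) = 1/(-847683 + 333/332) = 1/(-281430423/332) = -332/281430423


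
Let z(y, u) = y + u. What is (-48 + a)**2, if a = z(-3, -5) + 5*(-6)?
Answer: 7396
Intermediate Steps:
z(y, u) = u + y
a = -38 (a = (-5 - 3) + 5*(-6) = -8 - 30 = -38)
(-48 + a)**2 = (-48 - 38)**2 = (-86)**2 = 7396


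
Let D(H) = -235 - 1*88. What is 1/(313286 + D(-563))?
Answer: 1/312963 ≈ 3.1953e-6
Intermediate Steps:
D(H) = -323 (D(H) = -235 - 88 = -323)
1/(313286 + D(-563)) = 1/(313286 - 323) = 1/312963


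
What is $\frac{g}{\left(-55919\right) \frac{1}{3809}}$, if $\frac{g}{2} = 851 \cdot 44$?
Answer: $- \frac{285248392}{55919} \approx -5101.1$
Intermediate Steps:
$g = 74888$ ($g = 2 \cdot 851 \cdot 44 = 2 \cdot 37444 = 74888$)
$\frac{g}{\left(-55919\right) \frac{1}{3809}} = \frac{74888}{\left(-55919\right) \frac{1}{3809}} = \frac{74888}{- \frac{55919}{3809}} = 74888 \left(- \frac{3809}{55919}\right) = - \frac{285248392}{55919}$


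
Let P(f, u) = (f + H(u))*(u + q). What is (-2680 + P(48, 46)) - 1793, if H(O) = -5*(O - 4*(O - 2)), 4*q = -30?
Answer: 22400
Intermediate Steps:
q = -15/2 (q = (1/4)*(-30) = -15/2 ≈ -7.5000)
H(O) = -40 + 15*O (H(O) = -5*(O - 4*(-2 + O)) = -5*(O + (8 - 4*O)) = -5*(8 - 3*O) = -40 + 15*O)
P(f, u) = (-15/2 + u)*(-40 + f + 15*u) (P(f, u) = (f + (-40 + 15*u))*(u - 15/2) = (-40 + f + 15*u)*(-15/2 + u) = (-15/2 + u)*(-40 + f + 15*u))
(-2680 + P(48, 46)) - 1793 = (-2680 + (300 + 15*46**2 - 305/2*46 - 15/2*48 + 48*46)) - 1793 = (-2680 + (300 + 15*2116 - 7015 - 360 + 2208)) - 1793 = (-2680 + (300 + 31740 - 7015 - 360 + 2208)) - 1793 = (-2680 + 26873) - 1793 = 24193 - 1793 = 22400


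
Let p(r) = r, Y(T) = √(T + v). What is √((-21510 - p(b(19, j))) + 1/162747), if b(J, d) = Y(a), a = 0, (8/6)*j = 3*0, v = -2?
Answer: √(-374573612683 - 17413929*I*√2)/4173 ≈ 0.0048213 - 146.66*I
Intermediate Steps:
j = 0 (j = 3*(3*0)/4 = (¾)*0 = 0)
Y(T) = √(-2 + T) (Y(T) = √(T - 2) = √(-2 + T))
b(J, d) = I*√2 (b(J, d) = √(-2 + 0) = √(-2) = I*√2)
√((-21510 - p(b(19, j))) + 1/162747) = √((-21510 - I*√2) + 1/162747) = √(-3500687969/162747 - I*√2)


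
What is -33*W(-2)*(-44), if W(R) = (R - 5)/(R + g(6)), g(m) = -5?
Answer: 1452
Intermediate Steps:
W(R) = 1 (W(R) = (R - 5)/(R - 5) = (-5 + R)/(-5 + R) = 1)
-33*W(-2)*(-44) = -33*1*(-44) = -33*(-44) = 1452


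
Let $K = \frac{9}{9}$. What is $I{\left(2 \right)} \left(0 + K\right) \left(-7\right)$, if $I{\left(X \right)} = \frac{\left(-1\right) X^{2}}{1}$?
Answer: $28$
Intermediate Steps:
$I{\left(X \right)} = - X^{2}$ ($I{\left(X \right)} = - X^{2} \cdot 1 = - X^{2}$)
$K = 1$ ($K = 9 \cdot \frac{1}{9} = 1$)
$I{\left(2 \right)} \left(0 + K\right) \left(-7\right) = - 2^{2} \left(0 + 1\right) \left(-7\right) = \left(-1\right) 4 \cdot 1 \left(-7\right) = \left(-4\right) \left(-7\right) = 28$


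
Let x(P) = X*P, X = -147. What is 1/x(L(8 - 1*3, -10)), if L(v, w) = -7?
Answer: 1/1029 ≈ 0.00097182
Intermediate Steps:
x(P) = -147*P
1/x(L(8 - 1*3, -10)) = 1/(-147*(-7)) = 1/1029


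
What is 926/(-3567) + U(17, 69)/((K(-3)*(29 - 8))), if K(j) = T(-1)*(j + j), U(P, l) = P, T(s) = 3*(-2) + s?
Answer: -252031/1048698 ≈ -0.24033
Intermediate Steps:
T(s) = -6 + s
K(j) = -14*j (K(j) = (-6 - 1)*(j + j) = -14*j)
926/(-3567) + U(17, 69)/((K(-3)*(29 - 8))) = 926/(-3567) + 17/(((-14*(-3))*(29 - 8))) = 926*(-1/3567) + 17/((42*21)) = -926/3567 + 17/882 = -252031/1048698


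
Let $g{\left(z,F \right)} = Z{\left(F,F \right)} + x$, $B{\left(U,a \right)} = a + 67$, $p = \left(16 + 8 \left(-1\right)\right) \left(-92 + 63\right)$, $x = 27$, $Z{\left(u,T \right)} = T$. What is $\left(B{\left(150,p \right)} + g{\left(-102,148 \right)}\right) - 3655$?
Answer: $-3645$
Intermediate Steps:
$p = -232$ ($p = \left(16 - 8\right) \left(-29\right) = 8 \left(-29\right) = -232$)
$B{\left(U,a \right)} = 67 + a$
$g{\left(z,F \right)} = 27 + F$ ($g{\left(z,F \right)} = F + 27 = 27 + F$)
$\left(B{\left(150,p \right)} + g{\left(-102,148 \right)}\right) - 3655 = \left(\left(67 - 232\right) + \left(27 + 148\right)\right) - 3655 = \left(-165 + 175\right) - 3655 = 10 - 3655 = -3645$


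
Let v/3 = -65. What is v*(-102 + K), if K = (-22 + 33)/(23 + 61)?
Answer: 556205/28 ≈ 19864.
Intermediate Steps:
v = -195 (v = 3*(-65) = -195)
K = 11/84 ≈ 0.13095
v*(-102 + K) = -195*(-102 + 11/84) = -195*(-8557/84) = 556205/28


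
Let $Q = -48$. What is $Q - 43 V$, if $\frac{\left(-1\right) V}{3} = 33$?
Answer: $4209$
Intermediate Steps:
$V = -99$ ($V = \left(-3\right) 33 = -99$)
$Q - 43 V = -48 - -4257 = -48 + 4257 = 4209$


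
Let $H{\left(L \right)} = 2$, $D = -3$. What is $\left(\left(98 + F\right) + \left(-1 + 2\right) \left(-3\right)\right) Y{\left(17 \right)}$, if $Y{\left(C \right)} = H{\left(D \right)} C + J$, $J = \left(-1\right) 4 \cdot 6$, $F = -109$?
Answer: $-140$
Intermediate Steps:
$J = -24$ ($J = \left(-4\right) 6 = -24$)
$Y{\left(C \right)} = -24 + 2 C$ ($Y{\left(C \right)} = 2 C - 24 = -24 + 2 C$)
$\left(\left(98 + F\right) + \left(-1 + 2\right) \left(-3\right)\right) Y{\left(17 \right)} = \left(\left(98 - 109\right) + \left(-1 + 2\right) \left(-3\right)\right) \left(-24 + 2 \cdot 17\right) = \left(-11 + 1 \left(-3\right)\right) \left(-24 + 34\right) = \left(-11 - 3\right) 10 = \left(-14\right) 10 = -140$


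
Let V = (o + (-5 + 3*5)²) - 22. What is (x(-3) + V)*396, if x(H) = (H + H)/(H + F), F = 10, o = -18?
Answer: 163944/7 ≈ 23421.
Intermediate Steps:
x(H) = 2*H/(10 + H) (x(H) = (H + H)/(H + 10) = (2*H)/(10 + H) = 2*H/(10 + H))
V = 60 (V = (-18 + (-5 + 3*5)²) - 22 = (-18 + (-5 + 15)²) - 22 = (-18 + 10²) - 22 = (-18 + 100) - 22 = 82 - 22 = 60)
(x(-3) + V)*396 = (2*(-3)/(10 - 3) + 60)*396 = (2*(-3)/7 + 60)*396 = (2*(-3)*(⅐) + 60)*396 = (-6/7 + 60)*396 = (414/7)*396 = 163944/7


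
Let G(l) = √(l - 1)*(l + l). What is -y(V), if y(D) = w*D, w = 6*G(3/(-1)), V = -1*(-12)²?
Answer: -10368*I ≈ -10368.0*I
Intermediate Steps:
G(l) = 2*l*√(-1 + l) (G(l) = √(-1 + l)*(2*l) = 2*l*√(-1 + l))
V = -144 (V = -1*144 = -144)
w = -72*I (w = 6*(2*(3/(-1))*√(-1 + 3/(-1))) = 6*(2*(3*(-1))*√(-1 + 3*(-1))) = 6*(2*(-3)*√(-1 - 3)) = 6*(2*(-3)*√(-4)) = 6*(2*(-3)*(2*I)) = 6*(-12*I) = -72*I ≈ -72.0*I)
y(D) = -72*I*D (y(D) = (-72*I)*D = -72*I*D)
-y(V) = -(-72)*I*(-144) = -10368*I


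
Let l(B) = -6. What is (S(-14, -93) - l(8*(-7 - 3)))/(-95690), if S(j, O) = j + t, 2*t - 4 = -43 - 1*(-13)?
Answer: 3/13670 ≈ 0.00021946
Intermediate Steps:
t = -13 (t = 2 + (-43 - 1*(-13))/2 = 2 + (-43 + 13)/2 = 2 + (1/2)*(-30) = 2 - 15 = -13)
S(j, O) = -13 + j (S(j, O) = j - 13 = -13 + j)
(S(-14, -93) - l(8*(-7 - 3)))/(-95690) = ((-13 - 14) - 1*(-6))/(-95690) = (-27 + 6)*(-1/95690) = -21*(-1/95690) = 3/13670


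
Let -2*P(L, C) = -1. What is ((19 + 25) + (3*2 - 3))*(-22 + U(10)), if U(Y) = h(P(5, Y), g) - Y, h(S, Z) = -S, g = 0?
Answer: -3055/2 ≈ -1527.5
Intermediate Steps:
P(L, C) = ½ (P(L, C) = -½*(-1) = ½)
U(Y) = -½ - Y (U(Y) = -1*½ - Y = -½ - Y)
((19 + 25) + (3*2 - 3))*(-22 + U(10)) = ((19 + 25) + (3*2 - 3))*(-22 + (-½ - 1*10)) = (44 + (6 - 3))*(-22 + (-½ - 10)) = (44 + 3)*(-22 - 21/2) = 47*(-65/2) = -3055/2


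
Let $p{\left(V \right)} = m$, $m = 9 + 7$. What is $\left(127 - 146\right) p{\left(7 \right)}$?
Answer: $-304$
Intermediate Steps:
$m = 16$
$p{\left(V \right)} = 16$
$\left(127 - 146\right) p{\left(7 \right)} = \left(127 - 146\right) 16 = \left(-19\right) 16 = -304$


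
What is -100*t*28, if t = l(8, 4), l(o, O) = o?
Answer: -22400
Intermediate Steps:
t = 8
-100*t*28 = -100*8*28 = -800*28 = -22400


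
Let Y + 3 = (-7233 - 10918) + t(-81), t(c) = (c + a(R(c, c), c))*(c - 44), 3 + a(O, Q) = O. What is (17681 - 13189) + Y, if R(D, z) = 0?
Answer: -3162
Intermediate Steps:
a(O, Q) = -3 + O
t(c) = (-44 + c)*(-3 + c) (t(c) = (c + (-3 + 0))*(c - 44) = (c - 3)*(-44 + c) = (-3 + c)*(-44 + c) = (-44 + c)*(-3 + c))
Y = -7654 (Y = -3 + ((-7233 - 10918) + (132 + (-81)² - 47*(-81))) = -3 + (-18151 + (132 + 6561 + 3807)) = -3 + (-18151 + 10500) = -3 - 7651 = -7654)
(17681 - 13189) + Y = (17681 - 13189) - 7654 = 4492 - 7654 = -3162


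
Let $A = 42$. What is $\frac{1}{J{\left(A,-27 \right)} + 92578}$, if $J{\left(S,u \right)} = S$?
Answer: $\frac{1}{92620} \approx 1.0797 \cdot 10^{-5}$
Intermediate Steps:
$\frac{1}{J{\left(A,-27 \right)} + 92578} = \frac{1}{42 + 92578} = \frac{1}{92620}$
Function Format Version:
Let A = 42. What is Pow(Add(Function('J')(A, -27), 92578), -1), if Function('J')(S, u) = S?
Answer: Rational(1, 92620) ≈ 1.0797e-5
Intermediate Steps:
Pow(Add(Function('J')(A, -27), 92578), -1) = Pow(Add(42, 92578), -1) = Pow(92620, -1) = Rational(1, 92620)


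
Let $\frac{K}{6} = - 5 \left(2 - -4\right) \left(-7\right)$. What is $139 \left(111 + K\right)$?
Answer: $190569$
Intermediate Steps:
$K = 1260$ ($K = 6 - 5 \left(2 - -4\right) \left(-7\right) = 6 - 5 \left(2 + 4\right) \left(-7\right) = 6 \left(-5\right) 6 \left(-7\right) = 6 \left(\left(-30\right) \left(-7\right)\right) = 6 \cdot 210 = 1260$)
$139 \left(111 + K\right) = 139 \left(111 + 1260\right) = 139 \cdot 1371 = 190569$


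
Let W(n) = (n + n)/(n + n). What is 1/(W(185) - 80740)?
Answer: -1/80739 ≈ -1.2386e-5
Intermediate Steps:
W(n) = 1 (W(n) = (2*n)/((2*n)) = (2*n)*(1/(2*n)) = 1)
1/(W(185) - 80740) = 1/(1 - 80740) = 1/(-80739) = -1/80739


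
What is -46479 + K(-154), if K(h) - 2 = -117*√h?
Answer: -46477 - 117*I*√154 ≈ -46477.0 - 1451.9*I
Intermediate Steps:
K(h) = 2 - 117*√h
-46479 + K(-154) = -46479 + (2 - 117*I*√154) = -46477 - 117*I*√154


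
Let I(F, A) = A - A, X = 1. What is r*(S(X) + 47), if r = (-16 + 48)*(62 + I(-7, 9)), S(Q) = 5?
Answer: 103168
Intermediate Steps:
I(F, A) = 0
r = 1984 (r = (-16 + 48)*(62 + 0) = 32*62 = 1984)
r*(S(X) + 47) = 1984*(5 + 47) = 1984*52 = 103168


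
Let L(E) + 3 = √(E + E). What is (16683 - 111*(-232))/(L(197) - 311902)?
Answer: -4411896225/32428242877 - 14145*√394/32428242877 ≈ -0.13606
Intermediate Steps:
L(E) = -3 + √2*√E (L(E) = -3 + √(E + E) = -3 + √(2*E) = -3 + √2*√E)
(16683 - 111*(-232))/(L(197) - 311902) = (16683 - 111*(-232))/((-3 + √2*√197) - 311902) = (16683 + 25752)/((-3 + √394) - 311902) = 42435/(-311905 + √394)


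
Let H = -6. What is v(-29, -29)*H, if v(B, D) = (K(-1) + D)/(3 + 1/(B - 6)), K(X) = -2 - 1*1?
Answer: 840/13 ≈ 64.615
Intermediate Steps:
K(X) = -3 (K(X) = -2 - 1 = -3)
v(B, D) = (-3 + D)/(3 + 1/(-6 + B)) (v(B, D) = (-3 + D)/(3 + 1/(B - 6)) = (-3 + D)/(3 + 1/(-6 + B)))
v(-29, -29)*H = ((18 - 6*(-29) - 3*(-29) - 29*(-29))/(-17 + 3*(-29)))*(-6) = ((18 + 174 + 87 + 841)/(-17 - 87))*(-6) = (1120/(-104))*(-6) = -1/104*1120*(-6) = -140/13*(-6) = 840/13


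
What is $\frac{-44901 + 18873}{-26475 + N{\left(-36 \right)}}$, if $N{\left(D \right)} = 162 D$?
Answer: $\frac{8676}{10769} \approx 0.80565$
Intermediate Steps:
$\frac{-44901 + 18873}{-26475 + N{\left(-36 \right)}} = \frac{-44901 + 18873}{-26475 + 162 \left(-36\right)} = - \frac{26028}{-26475 - 5832} = - \frac{26028}{-32307} = \left(-26028\right) \left(- \frac{1}{32307}\right) = \frac{8676}{10769}$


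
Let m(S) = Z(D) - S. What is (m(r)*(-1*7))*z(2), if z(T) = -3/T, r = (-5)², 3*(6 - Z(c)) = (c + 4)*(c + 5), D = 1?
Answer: -609/2 ≈ -304.50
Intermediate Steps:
Z(c) = 6 - (4 + c)*(5 + c)/3 (Z(c) = 6 - (c + 4)*(c + 5)/3 = 6 - (4 + c)*(5 + c)/3)
r = 25
m(S) = -4 - S (m(S) = (-⅔ - 3*1 - ⅓*1²) - S = (-⅔ - 3 - ⅓*1) - S = (-⅔ - 3 - ⅓) - S = -4 - S)
(m(r)*(-1*7))*z(2) = ((-4 - 1*25)*(-1*7))*(-3/2) = ((-4 - 25)*(-7))*(-3*½) = -29*(-7)*(-3/2) = 203*(-3/2) = -609/2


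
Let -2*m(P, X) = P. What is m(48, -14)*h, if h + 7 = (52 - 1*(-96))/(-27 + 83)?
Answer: 732/7 ≈ 104.57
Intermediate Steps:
m(P, X) = -P/2
h = -61/14 (h = -7 + (52 - 1*(-96))/(-27 + 83) = -7 + (52 + 96)/56 = -7 + 148*(1/56) = -7 + 37/14 = -61/14 ≈ -4.3571)
m(48, -14)*h = -½*48*(-61/14) = -24*(-61/14) = 732/7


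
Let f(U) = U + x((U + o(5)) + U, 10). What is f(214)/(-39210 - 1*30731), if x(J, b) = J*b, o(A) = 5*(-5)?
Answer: -4244/69941 ≈ -0.060680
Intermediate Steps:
o(A) = -25
f(U) = -250 + 21*U (f(U) = U + ((U - 25) + U)*10 = U + ((-25 + U) + U)*10 = U + (-25 + 2*U)*10 = U + (-250 + 20*U) = -250 + 21*U)
f(214)/(-39210 - 1*30731) = (-250 + 21*214)/(-39210 - 1*30731) = (-250 + 4494)/(-39210 - 30731) = 4244/(-69941) = 4244*(-1/69941) = -4244/69941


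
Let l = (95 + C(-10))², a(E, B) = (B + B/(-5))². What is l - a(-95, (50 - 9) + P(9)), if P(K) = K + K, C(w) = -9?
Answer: 129204/25 ≈ 5168.2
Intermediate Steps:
P(K) = 2*K
a(E, B) = 16*B²/25 (a(E, B) = (B + B*(-⅕))² = (B - B/5)² = (4*B/5)² = 16*B²/25)
l = 7396 (l = (95 - 9)² = 86² = 7396)
l - a(-95, (50 - 9) + P(9)) = 7396 - 16*((50 - 9) + 2*9)²/25 = 7396 - 16*(41 + 18)²/25 = 7396 - 16*59²/25 = 7396 - 16*3481/25 = 7396 - 1*55696/25 = 7396 - 55696/25 = 129204/25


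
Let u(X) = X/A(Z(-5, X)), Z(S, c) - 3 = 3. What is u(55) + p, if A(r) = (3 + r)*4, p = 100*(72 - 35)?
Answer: 133255/36 ≈ 3701.5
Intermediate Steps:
p = 3700 (p = 100*37 = 3700)
Z(S, c) = 6 (Z(S, c) = 3 + 3 = 6)
A(r) = 12 + 4*r
u(X) = X/36 (u(X) = X/(12 + 4*6) = X/(12 + 24) = X/36)
u(55) + p = (1/36)*55 + 3700 = 55/36 + 3700 = 133255/36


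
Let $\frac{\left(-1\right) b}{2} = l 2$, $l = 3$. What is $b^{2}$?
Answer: $144$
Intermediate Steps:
$b = -12$ ($b = - 2 \cdot 3 \cdot 2 = \left(-2\right) 6 = -12$)
$b^{2} = \left(-12\right)^{2} = 144$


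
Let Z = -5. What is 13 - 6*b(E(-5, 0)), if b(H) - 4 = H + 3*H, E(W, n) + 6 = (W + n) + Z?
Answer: 373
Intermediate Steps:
E(W, n) = -11 + W + n (E(W, n) = -6 + ((W + n) - 5) = -6 + (-5 + W + n) = -11 + W + n)
b(H) = 4 + 4*H (b(H) = 4 + (H + 3*H) = 4 + 4*H)
13 - 6*b(E(-5, 0)) = 13 - 6*(4 + 4*(-11 - 5 + 0)) = 13 - 6*(4 + 4*(-16)) = 13 - 6*(4 - 64) = 13 - 6*(-60) = 13 + 360 = 373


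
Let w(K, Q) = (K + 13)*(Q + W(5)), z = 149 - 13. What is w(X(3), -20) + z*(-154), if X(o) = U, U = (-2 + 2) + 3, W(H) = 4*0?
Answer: -21264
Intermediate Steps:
W(H) = 0
U = 3 (U = 0 + 3 = 3)
z = 136
X(o) = 3
w(K, Q) = Q*(13 + K) (w(K, Q) = (K + 13)*(Q + 0) = (13 + K)*Q = Q*(13 + K))
w(X(3), -20) + z*(-154) = -20*(13 + 3) + 136*(-154) = -20*16 - 20944 = -320 - 20944 = -21264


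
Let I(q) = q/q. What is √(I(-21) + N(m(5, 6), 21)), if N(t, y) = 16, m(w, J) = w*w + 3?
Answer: √17 ≈ 4.1231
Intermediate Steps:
m(w, J) = 3 + w² (m(w, J) = w² + 3 = 3 + w²)
I(q) = 1
√(I(-21) + N(m(5, 6), 21)) = √(1 + 16) = √17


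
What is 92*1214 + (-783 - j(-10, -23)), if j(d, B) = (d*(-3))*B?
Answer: 111595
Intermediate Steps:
j(d, B) = -3*B*d (j(d, B) = (-3*d)*B = -3*B*d)
92*1214 + (-783 - j(-10, -23)) = 92*1214 + (-783 - (-3)*(-23)*(-10)) = 111688 + (-783 - 1*(-690)) = 111688 + (-783 + 690) = 111688 - 93 = 111595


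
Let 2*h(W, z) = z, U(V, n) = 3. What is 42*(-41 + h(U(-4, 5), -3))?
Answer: -1785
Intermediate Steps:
h(W, z) = z/2
42*(-41 + h(U(-4, 5), -3)) = 42*(-41 + (½)*(-3)) = 42*(-41 - 3/2) = 42*(-85/2) = -1785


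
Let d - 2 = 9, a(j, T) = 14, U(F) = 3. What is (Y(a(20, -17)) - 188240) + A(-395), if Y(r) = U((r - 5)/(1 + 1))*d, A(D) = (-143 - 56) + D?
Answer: -188801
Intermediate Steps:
d = 11 (d = 2 + 9 = 11)
A(D) = -199 + D
Y(r) = 33 (Y(r) = 3*11 = 33)
(Y(a(20, -17)) - 188240) + A(-395) = (33 - 188240) + (-199 - 395) = -188207 - 594 = -188801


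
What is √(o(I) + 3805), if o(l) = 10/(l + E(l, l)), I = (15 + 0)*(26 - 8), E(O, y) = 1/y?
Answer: √20222081655505/72901 ≈ 61.685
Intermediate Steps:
I = 270 (I = 15*18 = 270)
o(l) = 10/(l + 1/l)
√(o(I) + 3805) = √(10*270/(1 + 270²) + 3805) = √(10*270/(1 + 72900) + 3805) = √(10*270/72901 + 3805) = √(10*270*(1/72901) + 3805) = √(2700/72901 + 3805) = √(277391005/72901) = √20222081655505/72901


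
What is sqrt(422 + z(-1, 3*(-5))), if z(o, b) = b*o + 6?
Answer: sqrt(443) ≈ 21.048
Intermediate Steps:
z(o, b) = 6 + b*o
sqrt(422 + z(-1, 3*(-5))) = sqrt(422 + (6 + (3*(-5))*(-1))) = sqrt(422 + (6 - 15*(-1))) = sqrt(422 + (6 + 15)) = sqrt(422 + 21) = sqrt(443)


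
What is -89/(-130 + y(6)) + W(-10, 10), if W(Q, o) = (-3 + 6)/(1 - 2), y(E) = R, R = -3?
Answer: -310/133 ≈ -2.3308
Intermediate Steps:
y(E) = -3
W(Q, o) = -3 (W(Q, o) = 3/(-1) = 3*(-1) = -3)
-89/(-130 + y(6)) + W(-10, 10) = -89/(-130 - 3) - 3 = -89/(-133) - 3 = -89*(-1/133) - 3 = 89/133 - 3 = -310/133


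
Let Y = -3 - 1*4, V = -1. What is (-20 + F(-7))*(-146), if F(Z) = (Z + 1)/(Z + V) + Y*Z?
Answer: -8687/2 ≈ -4343.5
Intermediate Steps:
Y = -7 (Y = -3 - 4 = -7)
F(Z) = -7*Z + (1 + Z)/(-1 + Z) (F(Z) = (Z + 1)/(Z - 1) - 7*Z = (1 + Z)/(-1 + Z) - 7*Z = -7*Z + (1 + Z)/(-1 + Z))
(-20 + F(-7))*(-146) = (-20 + (1 - 7*(-7)² + 8*(-7))/(-1 - 7))*(-146) = (-20 + (1 - 7*49 - 56)/(-8))*(-146) = (-20 - (1 - 343 - 56)/8)*(-146) = (-20 - ⅛*(-398))*(-146) = (-20 + 199/4)*(-146) = (119/4)*(-146) = -8687/2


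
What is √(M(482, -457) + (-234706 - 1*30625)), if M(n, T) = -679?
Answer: I*√266010 ≈ 515.76*I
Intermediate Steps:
√(M(482, -457) + (-234706 - 1*30625)) = √(-679 + (-234706 - 1*30625)) = √(-679 + (-234706 - 30625)) = √(-679 - 265331) = √(-266010) = I*√266010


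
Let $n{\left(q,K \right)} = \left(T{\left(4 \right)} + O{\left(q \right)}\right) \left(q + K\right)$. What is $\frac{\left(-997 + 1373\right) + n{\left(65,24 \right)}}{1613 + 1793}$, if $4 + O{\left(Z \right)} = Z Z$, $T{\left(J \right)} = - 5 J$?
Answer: $\frac{374265}{3406} \approx 109.88$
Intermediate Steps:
$O{\left(Z \right)} = -4 + Z^{2}$ ($O{\left(Z \right)} = -4 + Z Z = -4 + Z^{2}$)
$n{\left(q,K \right)} = \left(-24 + q^{2}\right) \left(K + q\right)$ ($n{\left(q,K \right)} = \left(\left(-5\right) 4 + \left(-4 + q^{2}\right)\right) \left(q + K\right) = \left(-20 + \left(-4 + q^{2}\right)\right) \left(K + q\right) = \left(-24 + q^{2}\right) \left(K + q\right)$)
$\frac{\left(-997 + 1373\right) + n{\left(65,24 \right)}}{1613 + 1793} = \frac{\left(-997 + 1373\right) + \left(65^{3} - 576 - 1560 + 24 \cdot 65^{2}\right)}{1613 + 1793} = \frac{376 + \left(274625 - 576 - 1560 + 24 \cdot 4225\right)}{3406} = \left(376 + \left(274625 - 576 - 1560 + 101400\right)\right) \frac{1}{3406} = \left(376 + 373889\right) \frac{1}{3406} = 374265 \cdot \frac{1}{3406} = \frac{374265}{3406}$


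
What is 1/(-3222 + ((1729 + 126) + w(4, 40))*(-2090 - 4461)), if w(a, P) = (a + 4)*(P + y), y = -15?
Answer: -1/13465527 ≈ -7.4264e-8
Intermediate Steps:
w(a, P) = (-15 + P)*(4 + a) (w(a, P) = (a + 4)*(P - 15) = (4 + a)*(-15 + P) = (-15 + P)*(4 + a))
1/(-3222 + ((1729 + 126) + w(4, 40))*(-2090 - 4461)) = 1/(-3222 + ((1729 + 126) + (-60 - 15*4 + 4*40 + 40*4))*(-2090 - 4461)) = 1/(-3222 + (1855 + (-60 - 60 + 160 + 160))*(-6551)) = 1/(-3222 + (1855 + 200)*(-6551)) = 1/(-3222 + 2055*(-6551)) = 1/(-3222 - 13462305) = 1/(-13465527) = -1/13465527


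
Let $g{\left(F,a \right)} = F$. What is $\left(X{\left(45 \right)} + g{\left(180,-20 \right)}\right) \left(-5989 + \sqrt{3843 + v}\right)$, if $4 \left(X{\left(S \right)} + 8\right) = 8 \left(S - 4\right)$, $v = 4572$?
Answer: $-1521206 + 762 \sqrt{935} \approx -1.4979 \cdot 10^{6}$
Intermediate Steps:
$X{\left(S \right)} = -16 + 2 S$ ($X{\left(S \right)} = -8 + \frac{8 \left(S - 4\right)}{4} = -8 + \frac{8 \left(-4 + S\right)}{4} = -8 + \frac{-32 + 8 S}{4} = -8 + \left(-8 + 2 S\right) = -16 + 2 S$)
$\left(X{\left(45 \right)} + g{\left(180,-20 \right)}\right) \left(-5989 + \sqrt{3843 + v}\right) = \left(\left(-16 + 2 \cdot 45\right) + 180\right) \left(-5989 + \sqrt{3843 + 4572}\right) = \left(\left(-16 + 90\right) + 180\right) \left(-5989 + \sqrt{8415}\right) = \left(74 + 180\right) \left(-5989 + 3 \sqrt{935}\right) = 254 \left(-5989 + 3 \sqrt{935}\right) = -1521206 + 762 \sqrt{935}$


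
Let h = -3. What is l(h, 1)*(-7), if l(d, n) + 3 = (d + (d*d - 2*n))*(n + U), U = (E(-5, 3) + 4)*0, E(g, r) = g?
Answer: -7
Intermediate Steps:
U = 0 (U = (-5 + 4)*0 = -1*0 = 0)
l(d, n) = -3 + n*(d + d² - 2*n) (l(d, n) = -3 + (d + (d*d - 2*n))*(n + 0) = -3 + (d + (d² - 2*n))*n = -3 + (d + d² - 2*n)*n = -3 + n*(d + d² - 2*n))
l(h, 1)*(-7) = (-3 - 2*1² - 3*1 + 1*(-3)²)*(-7) = (-3 - 2*1 - 3 + 1*9)*(-7) = (-3 - 2 - 3 + 9)*(-7) = 1*(-7) = -7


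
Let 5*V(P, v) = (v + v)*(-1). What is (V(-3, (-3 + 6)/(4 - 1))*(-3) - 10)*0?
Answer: 0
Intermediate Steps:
V(P, v) = -2*v/5 (V(P, v) = ((v + v)*(-1))/5 = ((2*v)*(-1))/5 = (-2*v)/5 = -2*v/5)
(V(-3, (-3 + 6)/(4 - 1))*(-3) - 10)*0 = (-2*(-3 + 6)/(5*(4 - 1))*(-3) - 10)*0 = (-6/(5*3)*(-3) - 10)*0 = (-⅖*1*(-3) - 10)*0 = (-⅖*(-3) - 10)*0 = (6/5 - 10)*0 = -44/5*0 = 0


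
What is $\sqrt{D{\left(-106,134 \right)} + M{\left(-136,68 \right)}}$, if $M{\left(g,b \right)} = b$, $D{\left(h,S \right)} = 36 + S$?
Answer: $\sqrt{238} \approx 15.427$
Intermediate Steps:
$\sqrt{D{\left(-106,134 \right)} + M{\left(-136,68 \right)}} = \sqrt{\left(36 + 134\right) + 68} = \sqrt{170 + 68} = \sqrt{238}$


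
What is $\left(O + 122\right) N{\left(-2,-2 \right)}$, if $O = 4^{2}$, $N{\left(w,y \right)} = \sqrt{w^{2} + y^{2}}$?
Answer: $276 \sqrt{2} \approx 390.32$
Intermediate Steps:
$O = 16$
$\left(O + 122\right) N{\left(-2,-2 \right)} = \left(16 + 122\right) \sqrt{\left(-2\right)^{2} + \left(-2\right)^{2}} = 138 \sqrt{4 + 4} = 138 \sqrt{8} = 138 \cdot 2 \sqrt{2} = 276 \sqrt{2}$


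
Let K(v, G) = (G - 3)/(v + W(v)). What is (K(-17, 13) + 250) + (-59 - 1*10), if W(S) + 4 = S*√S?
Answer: 484432/2677 + 85*I*√17/2677 ≈ 180.96 + 0.13092*I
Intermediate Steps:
W(S) = -4 + S^(3/2) (W(S) = -4 + S*√S = -4 + S^(3/2))
K(v, G) = (-3 + G)/(-4 + v + v^(3/2)) (K(v, G) = (G - 3)/(v + (-4 + v^(3/2))) = (-3 + G)/(-4 + v + v^(3/2)))
(K(-17, 13) + 250) + (-59 - 1*10) = ((-3 + 13)/(-4 - 17 + (-17)^(3/2)) + 250) + (-59 - 1*10) = (10/(-4 - 17 - 17*I*√17) + 250) + (-59 - 10) = (10/(-21 - 17*I*√17) + 250) - 69 = (250 + 10/(-21 - 17*I*√17)) - 69 = 181 + 10/(-21 - 17*I*√17)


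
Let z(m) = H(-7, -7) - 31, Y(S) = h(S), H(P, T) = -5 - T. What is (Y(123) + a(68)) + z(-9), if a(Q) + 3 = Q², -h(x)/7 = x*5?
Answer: 287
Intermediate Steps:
h(x) = -35*x (h(x) = -7*x*5 = -35*x)
Y(S) = -35*S
a(Q) = -3 + Q²
z(m) = -29 (z(m) = (-5 - 1*(-7)) - 31 = (-5 + 7) - 31 = 2 - 31 = -29)
(Y(123) + a(68)) + z(-9) = (-35*123 + (-3 + 68²)) - 29 = (-4305 + (-3 + 4624)) - 29 = (-4305 + 4621) - 29 = 316 - 29 = 287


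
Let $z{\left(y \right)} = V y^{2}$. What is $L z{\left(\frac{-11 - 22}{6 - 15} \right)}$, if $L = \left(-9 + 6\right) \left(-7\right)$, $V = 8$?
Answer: $\frac{6776}{3} \approx 2258.7$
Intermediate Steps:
$L = 21$ ($L = \left(-3\right) \left(-7\right) = 21$)
$z{\left(y \right)} = 8 y^{2}$
$L z{\left(\frac{-11 - 22}{6 - 15} \right)} = 21 \cdot 8 \left(\frac{-11 - 22}{6 - 15}\right)^{2} = 21 \cdot 8 \left(- \frac{33}{-9}\right)^{2} = 21 \cdot 8 \left(\left(-33\right) \left(- \frac{1}{9}\right)\right)^{2} = 21 \cdot 8 \left(\frac{11}{3}\right)^{2} = 21 \cdot 8 \cdot \frac{121}{9} = 21 \cdot \frac{968}{9} = \frac{6776}{3}$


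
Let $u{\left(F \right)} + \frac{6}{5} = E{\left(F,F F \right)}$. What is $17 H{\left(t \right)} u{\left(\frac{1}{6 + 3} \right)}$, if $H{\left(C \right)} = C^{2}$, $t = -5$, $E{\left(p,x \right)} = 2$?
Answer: $340$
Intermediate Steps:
$u{\left(F \right)} = \frac{4}{5}$ ($u{\left(F \right)} = - \frac{6}{5} + 2 = \frac{4}{5}$)
$17 H{\left(t \right)} u{\left(\frac{1}{6 + 3} \right)} = 17 \left(-5\right)^{2} \cdot \frac{4}{5} = 17 \cdot 25 \cdot \frac{4}{5} = 425 \cdot \frac{4}{5} = 340$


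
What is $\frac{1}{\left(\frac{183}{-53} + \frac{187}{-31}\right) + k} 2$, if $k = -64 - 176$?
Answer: $- \frac{1643}{204952} \approx -0.0080165$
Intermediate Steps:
$k = -240$
$\frac{1}{\left(\frac{183}{-53} + \frac{187}{-31}\right) + k} 2 = \frac{1}{\left(\frac{183}{-53} + \frac{187}{-31}\right) - 240} \cdot 2 = \frac{1}{\left(183 \left(- \frac{1}{53}\right) + 187 \left(- \frac{1}{31}\right)\right) - 240} \cdot 2 = \frac{1}{\left(- \frac{183}{53} - \frac{187}{31}\right) - 240} \cdot 2 = \frac{1}{- \frac{15584}{1643} - 240} \cdot 2 = \frac{1}{- \frac{409904}{1643}} \cdot 2 = \left(- \frac{1643}{409904}\right) 2 = - \frac{1643}{204952}$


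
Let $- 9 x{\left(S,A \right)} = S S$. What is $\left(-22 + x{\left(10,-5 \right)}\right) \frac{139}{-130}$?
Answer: $\frac{20711}{585} \approx 35.403$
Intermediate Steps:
$x{\left(S,A \right)} = - \frac{S^{2}}{9}$ ($x{\left(S,A \right)} = - \frac{S S}{9} = - \frac{S^{2}}{9}$)
$\left(-22 + x{\left(10,-5 \right)}\right) \frac{139}{-130} = \left(-22 - \frac{10^{2}}{9}\right) \frac{139}{-130} = \left(-22 - \frac{100}{9}\right) 139 \left(- \frac{1}{130}\right) = \left(-22 - \frac{100}{9}\right) \left(- \frac{139}{130}\right) = \left(- \frac{298}{9}\right) \left(- \frac{139}{130}\right) = \frac{20711}{585}$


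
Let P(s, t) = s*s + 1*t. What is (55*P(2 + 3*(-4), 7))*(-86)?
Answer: -506110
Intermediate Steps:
P(s, t) = t + s² (P(s, t) = s² + t = t + s²)
(55*P(2 + 3*(-4), 7))*(-86) = (55*(7 + (2 + 3*(-4))²))*(-86) = (55*(7 + (2 - 12)²))*(-86) = (55*(7 + (-10)²))*(-86) = (55*(7 + 100))*(-86) = (55*107)*(-86) = 5885*(-86) = -506110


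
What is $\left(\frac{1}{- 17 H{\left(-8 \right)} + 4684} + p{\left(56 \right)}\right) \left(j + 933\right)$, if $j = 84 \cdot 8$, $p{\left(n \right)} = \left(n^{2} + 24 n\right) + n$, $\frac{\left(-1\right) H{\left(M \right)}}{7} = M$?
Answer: $\frac{9056668855}{1244} \approx 7.2803 \cdot 10^{6}$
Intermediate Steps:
$H{\left(M \right)} = - 7 M$
$p{\left(n \right)} = n^{2} + 25 n$
$j = 672$
$\left(\frac{1}{- 17 H{\left(-8 \right)} + 4684} + p{\left(56 \right)}\right) \left(j + 933\right) = \left(\frac{1}{- 17 \left(\left(-7\right) \left(-8\right)\right) + 4684} + 56 \left(25 + 56\right)\right) \left(672 + 933\right) = \left(\frac{1}{\left(-17\right) 56 + 4684} + 56 \cdot 81\right) 1605 = \left(\frac{1}{-952 + 4684} + 4536\right) 1605 = \left(\frac{1}{3732} + 4536\right) 1605 = \frac{16928353}{3732} \cdot 1605 = \frac{9056668855}{1244}$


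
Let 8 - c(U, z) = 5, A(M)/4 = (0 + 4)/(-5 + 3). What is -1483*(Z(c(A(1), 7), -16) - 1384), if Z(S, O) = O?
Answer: 2076200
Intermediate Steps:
A(M) = -8 (A(M) = 4*((0 + 4)/(-5 + 3)) = 4*(4/(-2)) = 4*(4*(-½)) = 4*(-2) = -8)
c(U, z) = 3 (c(U, z) = 8 - 1*5 = 8 - 5 = 3)
-1483*(Z(c(A(1), 7), -16) - 1384) = -1483*(-16 - 1384) = -1483*(-1400) = 2076200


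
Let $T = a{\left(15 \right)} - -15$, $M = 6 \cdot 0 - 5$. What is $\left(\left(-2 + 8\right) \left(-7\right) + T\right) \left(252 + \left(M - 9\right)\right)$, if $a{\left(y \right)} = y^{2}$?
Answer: $47124$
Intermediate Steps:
$M = -5$ ($M = 0 - 5 = -5$)
$T = 240$ ($T = 15^{2} - -15 = 225 + 15 = 240$)
$\left(\left(-2 + 8\right) \left(-7\right) + T\right) \left(252 + \left(M - 9\right)\right) = \left(\left(-2 + 8\right) \left(-7\right) + 240\right) \left(252 - 14\right) = \left(6 \left(-7\right) + 240\right) \left(252 - 14\right) = \left(-42 + 240\right) \left(252 - 14\right) = 198 \cdot 238 = 47124$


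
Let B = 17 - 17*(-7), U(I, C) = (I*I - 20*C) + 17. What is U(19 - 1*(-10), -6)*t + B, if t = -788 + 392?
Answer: -387152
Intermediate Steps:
U(I, C) = 17 + I² - 20*C (U(I, C) = (I² - 20*C) + 17 = 17 + I² - 20*C)
t = -396
B = 136 (B = 17 + 119 = 136)
U(19 - 1*(-10), -6)*t + B = (17 + (19 - 1*(-10))² - 20*(-6))*(-396) + 136 = (17 + (19 + 10)² + 120)*(-396) + 136 = (17 + 29² + 120)*(-396) + 136 = (17 + 841 + 120)*(-396) + 136 = 978*(-396) + 136 = -387288 + 136 = -387152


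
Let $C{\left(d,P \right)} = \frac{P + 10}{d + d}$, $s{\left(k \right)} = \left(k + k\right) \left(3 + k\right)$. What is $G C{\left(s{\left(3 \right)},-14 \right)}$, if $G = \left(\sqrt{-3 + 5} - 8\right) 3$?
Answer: $\frac{4}{3} - \frac{\sqrt{2}}{6} \approx 1.0976$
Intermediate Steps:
$s{\left(k \right)} = 2 k \left(3 + k\right)$
$C{\left(d,P \right)} = \frac{10 + P}{2 d}$
$G = -24 + 3 \sqrt{2}$ ($G = \left(\sqrt{2} - 8\right) 3 = \left(-8 + \sqrt{2}\right) 3 = -24 + 3 \sqrt{2} \approx -19.757$)
$G C{\left(s{\left(3 \right)},-14 \right)} = \left(-24 + 3 \sqrt{2}\right) \frac{10 - 14}{2 \cdot 2 \cdot 3 \left(3 + 3\right)} = \left(-24 + 3 \sqrt{2}\right) \frac{1}{2} \frac{1}{2 \cdot 3 \cdot 6} \left(-4\right) = \left(-24 + 3 \sqrt{2}\right) \frac{1}{2} \cdot \frac{1}{36} \left(-4\right) = \left(-24 + 3 \sqrt{2}\right) \left(- \frac{1}{18}\right) = \frac{4}{3} - \frac{\sqrt{2}}{6}$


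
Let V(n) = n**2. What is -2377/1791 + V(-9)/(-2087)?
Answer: -5105870/3737817 ≈ -1.3660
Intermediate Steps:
-2377/1791 + V(-9)/(-2087) = -2377/1791 + (-9)**2/(-2087) = -2377*1/1791 + 81*(-1/2087) = -2377/1791 - 81/2087 = -5105870/3737817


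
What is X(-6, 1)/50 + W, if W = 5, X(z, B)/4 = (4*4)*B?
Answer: 157/25 ≈ 6.2800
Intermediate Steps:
X(z, B) = 64*B (X(z, B) = 4*((4*4)*B) = 4*(16*B) = 64*B)
X(-6, 1)/50 + W = (64*1)/50 + 5 = (1/50)*64 + 5 = 32/25 + 5 = 157/25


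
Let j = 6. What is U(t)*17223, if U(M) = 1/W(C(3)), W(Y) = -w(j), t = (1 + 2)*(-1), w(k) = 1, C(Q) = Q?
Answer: -17223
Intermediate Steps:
t = -3 (t = 3*(-1) = -3)
W(Y) = -1 (W(Y) = -1*1 = -1)
U(M) = -1 (U(M) = 1/(-1) = -1)
U(t)*17223 = -1*17223 = -17223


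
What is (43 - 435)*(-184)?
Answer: 72128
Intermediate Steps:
(43 - 435)*(-184) = -392*(-184) = 72128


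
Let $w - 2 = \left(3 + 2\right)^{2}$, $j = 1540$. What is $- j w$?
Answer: $-41580$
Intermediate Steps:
$w = 27$ ($w = 2 + \left(3 + 2\right)^{2} = 2 + 5^{2} = 2 + 25 = 27$)
$- j w = \left(-1\right) 1540 \cdot 27 = \left(-1540\right) 27 = -41580$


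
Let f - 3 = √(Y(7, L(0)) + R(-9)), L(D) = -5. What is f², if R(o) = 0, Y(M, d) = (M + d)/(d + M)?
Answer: 16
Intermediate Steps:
Y(M, d) = 1 (Y(M, d) = (M + d)/(M + d) = 1)
f = 4 (f = 3 + √(1 + 0) = 3 + √1 = 3 + 1 = 4)
f² = 4² = 16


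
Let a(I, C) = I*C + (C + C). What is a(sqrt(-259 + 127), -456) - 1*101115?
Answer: -102027 - 912*I*sqrt(33) ≈ -1.0203e+5 - 5239.0*I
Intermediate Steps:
a(I, C) = 2*C + C*I (a(I, C) = C*I + 2*C = 2*C + C*I)
a(sqrt(-259 + 127), -456) - 1*101115 = -456*(2 + sqrt(-259 + 127)) - 1*101115 = -456*(2 + sqrt(-132)) - 101115 = -456*(2 + 2*I*sqrt(33)) - 101115 = (-912 - 912*I*sqrt(33)) - 101115 = -102027 - 912*I*sqrt(33)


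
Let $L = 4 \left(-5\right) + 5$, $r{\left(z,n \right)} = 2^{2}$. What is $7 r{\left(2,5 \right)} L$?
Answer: $-420$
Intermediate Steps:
$r{\left(z,n \right)} = 4$
$L = -15$ ($L = -20 + 5 = -15$)
$7 r{\left(2,5 \right)} L = 7 \cdot 4 \left(-15\right) = 28 \left(-15\right) = -420$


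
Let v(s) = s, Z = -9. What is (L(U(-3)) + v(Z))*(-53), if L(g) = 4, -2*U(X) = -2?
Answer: 265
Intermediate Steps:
U(X) = 1 (U(X) = -½*(-2) = 1)
(L(U(-3)) + v(Z))*(-53) = (4 - 9)*(-53) = -5*(-53) = 265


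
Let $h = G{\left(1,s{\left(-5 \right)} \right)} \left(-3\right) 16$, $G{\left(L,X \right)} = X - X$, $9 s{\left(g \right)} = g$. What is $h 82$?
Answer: $0$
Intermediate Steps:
$s{\left(g \right)} = \frac{g}{9}$
$G{\left(L,X \right)} = 0$
$h = 0$ ($h = 0 \left(-3\right) 16 = 0 \cdot 16 = 0$)
$h 82 = 0 \cdot 82 = 0$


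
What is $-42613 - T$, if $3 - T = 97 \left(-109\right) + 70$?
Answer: $-53119$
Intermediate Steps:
$T = 10506$ ($T = 3 - \left(97 \left(-109\right) + 70\right) = 3 - \left(-10573 + 70\right) = 3 - -10503 = 3 + 10503 = 10506$)
$-42613 - T = -42613 - 10506 = -53119$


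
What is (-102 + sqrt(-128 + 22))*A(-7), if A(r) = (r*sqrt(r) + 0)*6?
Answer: 42*sqrt(742) + 4284*I*sqrt(7) ≈ 1144.1 + 11334.0*I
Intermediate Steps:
A(r) = 6*r**(3/2) (A(r) = (r**(3/2) + 0)*6 = r**(3/2)*6 = 6*r**(3/2))
(-102 + sqrt(-128 + 22))*A(-7) = (-102 + sqrt(-128 + 22))*(6*(-7)**(3/2)) = (-102 + sqrt(-106))*(6*(-7*I*sqrt(7))) = (-102 + I*sqrt(106))*(-42*I*sqrt(7)) = -42*I*sqrt(7)*(-102 + I*sqrt(106))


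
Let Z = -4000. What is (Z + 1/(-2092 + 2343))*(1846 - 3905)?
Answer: 2067233941/251 ≈ 8.2360e+6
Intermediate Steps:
(Z + 1/(-2092 + 2343))*(1846 - 3905) = (-4000 + 1/(-2092 + 2343))*(1846 - 3905) = (-4000 + 1/251)*(-2059) = -1003999/251*(-2059) = 2067233941/251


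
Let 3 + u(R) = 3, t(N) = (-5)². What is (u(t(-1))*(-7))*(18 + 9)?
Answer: 0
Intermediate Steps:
t(N) = 25
u(R) = 0 (u(R) = -3 + 3 = 0)
(u(t(-1))*(-7))*(18 + 9) = (0*(-7))*(18 + 9) = 0*27 = 0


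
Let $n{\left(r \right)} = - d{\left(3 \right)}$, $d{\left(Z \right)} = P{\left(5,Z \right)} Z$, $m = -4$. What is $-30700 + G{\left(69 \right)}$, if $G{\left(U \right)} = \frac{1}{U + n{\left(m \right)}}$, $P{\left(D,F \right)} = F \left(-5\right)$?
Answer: $- \frac{3499799}{114} \approx -30700.0$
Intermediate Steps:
$P{\left(D,F \right)} = - 5 F$
$d{\left(Z \right)} = - 5 Z^{2}$ ($d{\left(Z \right)} = - 5 Z Z = - 5 Z^{2}$)
$n{\left(r \right)} = 45$ ($n{\left(r \right)} = - \left(-5\right) 3^{2} = - \left(-5\right) 9 = \left(-1\right) \left(-45\right) = 45$)
$G{\left(U \right)} = \frac{1}{45 + U}$ ($G{\left(U \right)} = \frac{1}{U + 45} = \frac{1}{45 + U}$)
$-30700 + G{\left(69 \right)} = -30700 + \frac{1}{45 + 69} = -30700 + \frac{1}{114} = - \frac{3499799}{114}$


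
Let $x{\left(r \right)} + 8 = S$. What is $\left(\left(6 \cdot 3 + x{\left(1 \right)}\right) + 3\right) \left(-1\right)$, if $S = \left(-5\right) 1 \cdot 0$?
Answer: $-13$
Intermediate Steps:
$S = 0$ ($S = \left(-5\right) 0 = 0$)
$x{\left(r \right)} = -8$ ($x{\left(r \right)} = -8 + 0 = -8$)
$\left(\left(6 \cdot 3 + x{\left(1 \right)}\right) + 3\right) \left(-1\right) = \left(\left(6 \cdot 3 - 8\right) + 3\right) \left(-1\right) = \left(\left(18 - 8\right) + 3\right) \left(-1\right) = \left(10 + 3\right) \left(-1\right) = 13 \left(-1\right) = -13$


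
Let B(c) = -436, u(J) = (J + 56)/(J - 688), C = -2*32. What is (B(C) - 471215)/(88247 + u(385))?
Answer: -47636751/8912800 ≈ -5.3448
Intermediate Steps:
C = -64
u(J) = (56 + J)/(-688 + J)
(B(C) - 471215)/(88247 + u(385)) = (-436 - 471215)/(88247 + (56 + 385)/(-688 + 385)) = -471651/(88247 + 441/(-303)) = -471651/(88247 - 1/303*441) = -471651/(88247 - 147/101) = -471651/8912800/101 = -471651*101/8912800 = -47636751/8912800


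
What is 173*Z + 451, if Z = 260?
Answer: 45431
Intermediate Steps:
173*Z + 451 = 173*260 + 451 = 44980 + 451 = 45431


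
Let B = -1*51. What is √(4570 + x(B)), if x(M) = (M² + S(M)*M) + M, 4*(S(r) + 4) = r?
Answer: √31897/2 ≈ 89.299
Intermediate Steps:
S(r) = -4 + r/4
B = -51
x(M) = M + M² + M*(-4 + M/4) (x(M) = (M² + (-4 + M/4)*M) + M = (M² + M*(-4 + M/4)) + M = M + M² + M*(-4 + M/4))
√(4570 + x(B)) = √(4570 + (¼)*(-51)*(-12 + 5*(-51))) = √(4570 + (¼)*(-51)*(-12 - 255)) = √(4570 + (¼)*(-51)*(-267)) = √(4570 + 13617/4) = √(31897/4) = √31897/2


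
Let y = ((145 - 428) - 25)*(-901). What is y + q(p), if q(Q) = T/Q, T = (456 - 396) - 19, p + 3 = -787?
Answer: 219231279/790 ≈ 2.7751e+5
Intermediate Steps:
p = -790 (p = -3 - 787 = -790)
T = 41 (T = 60 - 19 = 41)
y = 277508 (y = (-283 - 25)*(-901) = -308*(-901) = 277508)
q(Q) = 41/Q
y + q(p) = 277508 + 41/(-790) = 277508 + 41*(-1/790) = 277508 - 41/790 = 219231279/790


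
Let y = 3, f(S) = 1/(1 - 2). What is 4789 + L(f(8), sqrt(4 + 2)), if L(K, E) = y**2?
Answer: 4798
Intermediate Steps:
f(S) = -1 (f(S) = 1/(-1) = -1)
L(K, E) = 9 (L(K, E) = 3**2 = 9)
4789 + L(f(8), sqrt(4 + 2)) = 4789 + 9 = 4798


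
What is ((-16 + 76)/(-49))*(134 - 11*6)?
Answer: -4080/49 ≈ -83.265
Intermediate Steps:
((-16 + 76)/(-49))*(134 - 11*6) = (60*(-1/49))*(134 - 66) = -60/49*68 = -4080/49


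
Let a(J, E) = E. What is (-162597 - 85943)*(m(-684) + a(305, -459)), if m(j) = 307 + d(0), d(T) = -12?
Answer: 40760560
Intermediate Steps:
m(j) = 295 (m(j) = 307 - 12 = 295)
(-162597 - 85943)*(m(-684) + a(305, -459)) = (-162597 - 85943)*(295 - 459) = -248540*(-164) = 40760560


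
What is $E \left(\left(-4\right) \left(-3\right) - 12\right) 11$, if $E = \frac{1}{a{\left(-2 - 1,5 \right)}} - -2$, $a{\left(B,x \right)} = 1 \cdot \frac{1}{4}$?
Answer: $0$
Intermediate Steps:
$a{\left(B,x \right)} = \frac{1}{4}$ ($a{\left(B,x \right)} = 1 \cdot \frac{1}{4} = \frac{1}{4}$)
$E = 6$ ($E = \frac{1}{\frac{1}{4}} - -2 = 4 + 2 = 6$)
$E \left(\left(-4\right) \left(-3\right) - 12\right) 11 = 6 \left(\left(-4\right) \left(-3\right) - 12\right) 11 = 6 \left(12 - 12\right) 11 = 6 \cdot 0 \cdot 11 = 0 \cdot 11 = 0$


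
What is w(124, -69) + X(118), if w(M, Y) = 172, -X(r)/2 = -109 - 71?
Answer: 532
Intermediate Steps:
X(r) = 360 (X(r) = -2*(-109 - 71) = -2*(-180) = 360)
w(124, -69) + X(118) = 172 + 360 = 532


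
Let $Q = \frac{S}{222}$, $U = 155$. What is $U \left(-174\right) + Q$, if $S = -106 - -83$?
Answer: $- \frac{5987363}{222} \approx -26970.0$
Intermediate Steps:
$S = -23$ ($S = -106 + 83 = -23$)
$Q = - \frac{23}{222} \approx -0.1036$
$U \left(-174\right) + Q = 155 \left(-174\right) - \frac{23}{222} = -26970 - \frac{23}{222} = - \frac{5987363}{222}$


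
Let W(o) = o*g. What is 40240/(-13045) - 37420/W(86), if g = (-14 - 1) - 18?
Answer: 37394278/3702171 ≈ 10.101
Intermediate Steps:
g = -33 (g = -15 - 18 = -33)
W(o) = -33*o (W(o) = o*(-33) = -33*o)
40240/(-13045) - 37420/W(86) = 40240/(-13045) - 37420/((-33*86)) = 40240*(-1/13045) - 37420/(-2838) = -8048/2609 - 37420*(-1/2838) = -8048/2609 + 18710/1419 = 37394278/3702171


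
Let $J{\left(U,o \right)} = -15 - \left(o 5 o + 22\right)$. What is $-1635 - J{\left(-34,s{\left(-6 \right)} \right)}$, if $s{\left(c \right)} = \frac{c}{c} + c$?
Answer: $-1473$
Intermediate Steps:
$s{\left(c \right)} = 1 + c$
$J{\left(U,o \right)} = -37 - 5 o^{2}$ ($J{\left(U,o \right)} = -15 - \left(5 o o + 22\right) = -15 - \left(5 o^{2} + 22\right) = -15 - \left(22 + 5 o^{2}\right) = -37 - 5 o^{2}$)
$-1635 - J{\left(-34,s{\left(-6 \right)} \right)} = -1635 - \left(-37 - 5 \left(1 - 6\right)^{2}\right) = -1635 - \left(-37 - 5 \left(-5\right)^{2}\right) = -1635 - \left(-37 - 125\right) = -1635 - -162 = -1635 + 162 = -1473$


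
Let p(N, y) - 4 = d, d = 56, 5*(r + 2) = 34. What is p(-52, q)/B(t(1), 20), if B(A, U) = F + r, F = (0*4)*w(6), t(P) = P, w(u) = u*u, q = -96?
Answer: 25/2 ≈ 12.500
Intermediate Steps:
r = 24/5 (r = -2 + (1/5)*34 = -2 + 34/5 = 24/5 ≈ 4.8000)
w(u) = u**2
p(N, y) = 60 (p(N, y) = 4 + 56 = 60)
F = 0 (F = (0*4)*6**2 = 0*36 = 0)
B(A, U) = 24/5 (B(A, U) = 0 + 24/5 = 24/5)
p(-52, q)/B(t(1), 20) = 60/(24/5) = 60*(5/24) = 25/2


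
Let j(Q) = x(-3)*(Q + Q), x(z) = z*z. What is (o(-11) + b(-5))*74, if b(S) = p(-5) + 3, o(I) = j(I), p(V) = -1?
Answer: -14504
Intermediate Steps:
x(z) = z²
j(Q) = 18*Q (j(Q) = (-3)²*(Q + Q) = 9*(2*Q) = 18*Q)
o(I) = 18*I
b(S) = 2 (b(S) = -1 + 3 = 2)
(o(-11) + b(-5))*74 = (18*(-11) + 2)*74 = (-198 + 2)*74 = -196*74 = -14504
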